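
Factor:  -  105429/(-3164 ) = 933/28  =  2^( - 2)* 3^1 * 7^(  -  1 )* 311^1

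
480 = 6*80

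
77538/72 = 1076 + 11/12 = 1076.92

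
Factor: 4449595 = 5^1*107^1*8317^1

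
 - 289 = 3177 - 3466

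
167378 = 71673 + 95705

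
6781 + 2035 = 8816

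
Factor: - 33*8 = -264 = - 2^3 *3^1*11^1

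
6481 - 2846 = 3635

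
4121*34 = 140114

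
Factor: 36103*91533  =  3^1*13^1 * 79^1*457^1*2347^1=3304615899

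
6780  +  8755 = 15535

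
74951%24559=1274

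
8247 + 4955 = 13202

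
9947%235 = 77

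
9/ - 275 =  - 1+ 266/275= - 0.03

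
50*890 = 44500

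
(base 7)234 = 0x7B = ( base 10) 123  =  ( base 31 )3u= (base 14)8b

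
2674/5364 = 1337/2682 = 0.50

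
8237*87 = 716619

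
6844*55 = 376420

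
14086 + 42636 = 56722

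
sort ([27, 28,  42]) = [27,28, 42 ]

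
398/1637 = 398/1637 = 0.24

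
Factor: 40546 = 2^1* 11^1 * 19^1*97^1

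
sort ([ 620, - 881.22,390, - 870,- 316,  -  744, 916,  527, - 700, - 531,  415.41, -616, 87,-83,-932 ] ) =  [ -932, - 881.22, - 870, -744, - 700, - 616, - 531, - 316, - 83 , 87, 390, 415.41,527, 620, 916 ] 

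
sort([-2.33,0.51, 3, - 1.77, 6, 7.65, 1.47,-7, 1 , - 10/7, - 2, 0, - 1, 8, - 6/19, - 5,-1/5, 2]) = [-7,-5, - 2.33,  -  2,-1.77, - 10/7, - 1,  -  6/19,- 1/5,0, 0.51, 1, 1.47, 2, 3, 6,7.65, 8 ]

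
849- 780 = 69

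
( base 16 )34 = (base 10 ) 52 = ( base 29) 1N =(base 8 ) 64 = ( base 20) 2C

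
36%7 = 1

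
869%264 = 77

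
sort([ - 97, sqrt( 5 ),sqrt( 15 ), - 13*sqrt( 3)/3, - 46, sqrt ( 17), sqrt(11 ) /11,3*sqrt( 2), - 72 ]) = [  -  97, - 72 , - 46, - 13*sqrt( 3)/3,sqrt( 11 )/11, sqrt ( 5 ),  sqrt( 15 ), sqrt( 17 ), 3*sqrt(2) ] 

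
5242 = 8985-3743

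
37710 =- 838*( - 45 ) 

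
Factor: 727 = 727^1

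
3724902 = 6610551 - 2885649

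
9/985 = 9/985 = 0.01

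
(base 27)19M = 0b1111100010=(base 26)1C6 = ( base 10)994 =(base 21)257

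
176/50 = 3  +  13/25= 3.52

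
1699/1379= 1699/1379 = 1.23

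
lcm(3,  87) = 87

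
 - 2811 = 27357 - 30168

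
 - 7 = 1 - 8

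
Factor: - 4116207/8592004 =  - 2^( - 2)*3^1*17^(  -  1)*29^( - 1 )*139^1*4357^( - 1 )*9871^1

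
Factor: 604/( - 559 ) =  - 2^2*13^ ( - 1)*43^( - 1 )*151^1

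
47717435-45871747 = 1845688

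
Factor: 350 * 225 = 2^1*3^2*5^4*7^1 = 78750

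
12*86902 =1042824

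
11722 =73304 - 61582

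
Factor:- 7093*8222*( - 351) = 20469844746  =  2^1*3^3 * 13^1*41^1*173^1*4111^1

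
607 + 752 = 1359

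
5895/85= 1179/17=69.35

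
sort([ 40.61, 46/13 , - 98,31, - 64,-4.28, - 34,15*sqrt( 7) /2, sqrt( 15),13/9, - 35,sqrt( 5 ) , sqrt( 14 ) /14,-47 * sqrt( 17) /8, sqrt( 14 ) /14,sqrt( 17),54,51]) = [-98,-64, - 35, - 34, - 47*sqrt (17)/8,  -  4.28, sqrt( 14)/14,  sqrt( 14)/14, 13/9, sqrt( 5), 46/13,sqrt(15),sqrt(17 ), 15 * sqrt(7)/2,31,40.61,51 , 54] 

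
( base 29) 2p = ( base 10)83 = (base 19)47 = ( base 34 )2f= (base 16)53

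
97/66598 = 97/66598 = 0.00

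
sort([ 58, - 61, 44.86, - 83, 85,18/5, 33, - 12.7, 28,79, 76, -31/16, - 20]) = [ - 83, - 61 , - 20, - 12.7, - 31/16, 18/5,28, 33, 44.86,58,76,79,85 ]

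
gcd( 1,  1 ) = 1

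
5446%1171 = 762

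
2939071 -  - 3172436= 6111507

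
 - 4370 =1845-6215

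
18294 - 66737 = - 48443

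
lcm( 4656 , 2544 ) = 246768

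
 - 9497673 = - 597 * 15909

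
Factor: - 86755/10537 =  - 5^1*41^( - 1) * 257^(-1 ) * 17351^1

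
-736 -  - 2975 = 2239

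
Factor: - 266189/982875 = -3^(-1 )*5^( -3)*7^1*11^1*2621^( - 1)*3457^1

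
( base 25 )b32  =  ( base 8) 15450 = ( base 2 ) 1101100101000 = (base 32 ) 6P8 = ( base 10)6952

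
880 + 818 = 1698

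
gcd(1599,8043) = 3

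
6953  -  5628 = 1325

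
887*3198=2836626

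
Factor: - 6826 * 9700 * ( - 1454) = 96272538800 = 2^4 * 5^2*97^1*727^1*3413^1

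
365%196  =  169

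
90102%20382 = 8574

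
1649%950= 699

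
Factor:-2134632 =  - 2^3*3^1 * 29^1*3067^1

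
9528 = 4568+4960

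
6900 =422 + 6478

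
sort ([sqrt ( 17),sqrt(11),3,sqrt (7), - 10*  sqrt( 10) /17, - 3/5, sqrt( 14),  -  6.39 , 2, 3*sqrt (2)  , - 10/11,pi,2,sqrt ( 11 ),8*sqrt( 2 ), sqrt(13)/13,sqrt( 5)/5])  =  [ - 6.39,  -  10*sqrt (10 )/17, - 10/11, - 3/5, sqrt (13 ) /13, sqrt (5 ) /5,2,2,sqrt (7), 3,pi, sqrt( 11 ),sqrt( 11 ),sqrt(14),sqrt(17 ),3*sqrt( 2),8*sqrt(2 ) ] 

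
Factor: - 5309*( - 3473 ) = 18438157 = 23^1 * 151^1*  5309^1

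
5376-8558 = -3182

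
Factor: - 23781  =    -  3^1*7927^1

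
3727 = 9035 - 5308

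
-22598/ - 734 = 11299/367  =  30.79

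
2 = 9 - 7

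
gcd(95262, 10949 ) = 1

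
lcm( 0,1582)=0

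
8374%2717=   223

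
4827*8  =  38616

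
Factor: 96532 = 2^2 *24133^1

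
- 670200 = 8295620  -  8965820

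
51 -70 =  - 19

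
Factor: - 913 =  - 11^1*83^1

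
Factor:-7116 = -2^2*3^1* 593^1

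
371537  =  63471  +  308066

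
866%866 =0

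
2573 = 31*83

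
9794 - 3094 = 6700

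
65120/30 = 6512/3 = 2170.67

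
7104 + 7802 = 14906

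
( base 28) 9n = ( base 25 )b0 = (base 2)100010011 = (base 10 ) 275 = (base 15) 135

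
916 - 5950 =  - 5034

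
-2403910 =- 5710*421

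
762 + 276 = 1038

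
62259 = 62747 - 488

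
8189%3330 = 1529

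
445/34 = 13 + 3/34 =13.09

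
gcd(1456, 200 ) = 8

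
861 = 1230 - 369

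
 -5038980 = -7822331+2783351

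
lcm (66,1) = 66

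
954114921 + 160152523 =1114267444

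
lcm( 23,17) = 391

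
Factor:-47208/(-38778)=28/23=2^2 * 7^1*23^( - 1 )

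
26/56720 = 13/28360= 0.00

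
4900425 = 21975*223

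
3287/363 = 3287/363 =9.06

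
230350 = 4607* 50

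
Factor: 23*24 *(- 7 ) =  - 2^3*3^1 * 7^1*23^1 = - 3864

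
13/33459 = 13/33459 =0.00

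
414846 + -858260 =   -  443414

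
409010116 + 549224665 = 958234781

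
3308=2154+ 1154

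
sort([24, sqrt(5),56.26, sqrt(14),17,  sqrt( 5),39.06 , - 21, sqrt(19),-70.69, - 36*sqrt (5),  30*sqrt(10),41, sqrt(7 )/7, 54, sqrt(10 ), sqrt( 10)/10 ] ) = [ - 36 * sqrt( 5 ),-70.69, - 21,sqrt(10 )/10 , sqrt(7 )/7, sqrt( 5), sqrt(5) , sqrt(10), sqrt( 14 ),sqrt( 19),17, 24,39.06,41 , 54, 56.26, 30* sqrt( 10)] 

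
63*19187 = 1208781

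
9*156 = 1404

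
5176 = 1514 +3662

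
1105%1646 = 1105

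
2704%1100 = 504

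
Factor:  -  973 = - 7^1*139^1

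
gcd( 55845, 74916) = 9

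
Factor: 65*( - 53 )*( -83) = 285935=5^1 * 13^1*53^1*83^1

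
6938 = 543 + 6395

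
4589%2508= 2081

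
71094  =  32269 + 38825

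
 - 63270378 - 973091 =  - 64243469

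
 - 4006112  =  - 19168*209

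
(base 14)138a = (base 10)3454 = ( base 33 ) 35m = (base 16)D7E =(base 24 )5nm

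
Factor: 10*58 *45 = 2^2*3^2*5^2*29^1  =  26100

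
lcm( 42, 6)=42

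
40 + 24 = 64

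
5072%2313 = 446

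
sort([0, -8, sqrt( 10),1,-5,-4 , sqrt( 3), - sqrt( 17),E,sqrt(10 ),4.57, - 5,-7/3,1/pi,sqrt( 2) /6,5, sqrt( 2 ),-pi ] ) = [ - 8, - 5,-5,  -  sqrt(17),-4, - pi,-7/3,  0,sqrt(2 ) /6,1/pi,1,sqrt( 2),sqrt( 3),E,sqrt ( 10 ), sqrt( 10),4.57, 5 ] 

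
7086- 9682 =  - 2596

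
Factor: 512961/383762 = 2^(- 1)*3^1*19^( - 1)*163^1*1049^1*10099^( - 1)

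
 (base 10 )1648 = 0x670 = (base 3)2021001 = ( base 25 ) 2fn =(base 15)74d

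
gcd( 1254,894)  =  6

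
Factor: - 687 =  - 3^1 * 229^1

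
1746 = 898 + 848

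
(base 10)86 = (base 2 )1010110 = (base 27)35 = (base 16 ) 56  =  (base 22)3K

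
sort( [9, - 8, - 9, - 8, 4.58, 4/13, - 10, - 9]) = [ - 10, - 9, - 9, - 8, - 8, 4/13,4.58,9]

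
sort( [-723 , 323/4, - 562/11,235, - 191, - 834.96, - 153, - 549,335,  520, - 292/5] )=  [ - 834.96, - 723, - 549, - 191, - 153, - 292/5, - 562/11,323/4,235 , 335 , 520 ]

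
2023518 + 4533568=6557086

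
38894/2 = 19447 = 19447.00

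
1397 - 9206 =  - 7809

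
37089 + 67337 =104426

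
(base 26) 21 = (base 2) 110101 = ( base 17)32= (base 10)53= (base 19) 2f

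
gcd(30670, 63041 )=1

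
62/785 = 62/785= 0.08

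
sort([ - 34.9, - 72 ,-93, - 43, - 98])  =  [ - 98, - 93 ,  -  72,-43,-34.9 ]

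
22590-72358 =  - 49768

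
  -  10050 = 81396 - 91446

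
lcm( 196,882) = 1764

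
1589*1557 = 2474073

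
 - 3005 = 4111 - 7116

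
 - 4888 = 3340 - 8228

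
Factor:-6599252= - 2^2 * 11^1*23^1*6521^1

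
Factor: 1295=5^1*7^1*37^1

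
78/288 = 13/48 = 0.27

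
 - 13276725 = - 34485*385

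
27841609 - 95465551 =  - 67623942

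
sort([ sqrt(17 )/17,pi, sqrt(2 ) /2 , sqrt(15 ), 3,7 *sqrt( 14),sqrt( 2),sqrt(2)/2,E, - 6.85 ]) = [ - 6.85,sqrt(17) /17,sqrt(2)/2,  sqrt(  2)/2,sqrt( 2), E,3,pi,sqrt(15 ),7 * sqrt (14 ) ] 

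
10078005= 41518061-31440056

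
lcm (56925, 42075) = 967725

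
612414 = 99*6186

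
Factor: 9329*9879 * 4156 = 2^2*3^1*19^1*37^1 *89^1 * 491^1*1039^1 = 383021909796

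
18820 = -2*( - 9410)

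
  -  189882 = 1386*( - 137)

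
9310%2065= 1050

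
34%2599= 34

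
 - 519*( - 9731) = 5050389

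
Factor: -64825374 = -2^1*3^1* 439^1* 24611^1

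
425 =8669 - 8244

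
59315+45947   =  105262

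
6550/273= 23 + 271/273 = 23.99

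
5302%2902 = 2400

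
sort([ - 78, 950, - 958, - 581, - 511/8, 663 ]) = [ - 958, - 581, - 78,- 511/8, 663, 950]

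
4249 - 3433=816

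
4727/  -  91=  - 4727/91 =-51.95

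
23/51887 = 23/51887= 0.00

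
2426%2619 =2426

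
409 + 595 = 1004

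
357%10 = 7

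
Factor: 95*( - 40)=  - 3800 = - 2^3*5^2 * 19^1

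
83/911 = 83/911 = 0.09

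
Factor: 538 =2^1 * 269^1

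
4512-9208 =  - 4696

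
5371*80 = 429680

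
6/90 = 1/15 = 0.07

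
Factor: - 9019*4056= - 36581064 = - 2^3*3^1*13^2*29^1*311^1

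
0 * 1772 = 0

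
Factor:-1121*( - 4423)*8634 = 42808952022 = 2^1 * 3^1*19^1*59^1*1439^1 * 4423^1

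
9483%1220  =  943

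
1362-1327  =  35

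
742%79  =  31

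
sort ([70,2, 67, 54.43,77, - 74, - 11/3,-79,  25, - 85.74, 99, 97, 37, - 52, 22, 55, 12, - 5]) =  [-85.74, - 79, - 74, - 52, - 5,- 11/3, 2,12 , 22,25, 37,54.43, 55, 67, 70, 77,97,99]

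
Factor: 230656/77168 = 2^4*7^( - 1)*13^(-1) * 17^1=272/91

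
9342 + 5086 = 14428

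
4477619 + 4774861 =9252480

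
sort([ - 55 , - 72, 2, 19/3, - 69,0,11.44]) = [ - 72 , - 69, - 55,0 , 2,19/3  ,  11.44] 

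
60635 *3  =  181905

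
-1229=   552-1781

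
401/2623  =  401/2623 = 0.15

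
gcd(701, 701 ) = 701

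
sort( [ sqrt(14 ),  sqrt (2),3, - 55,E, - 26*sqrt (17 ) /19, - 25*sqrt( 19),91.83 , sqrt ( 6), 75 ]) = [ -25*sqrt( 19), - 55,- 26*sqrt( 17)/19,sqrt(2 ),sqrt (6),E, 3,sqrt(14) , 75,91.83 ] 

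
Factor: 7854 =2^1*3^1*7^1*11^1 *17^1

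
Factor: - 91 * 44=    - 2^2*7^1*11^1*13^1 =- 4004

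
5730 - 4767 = 963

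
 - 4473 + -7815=- 12288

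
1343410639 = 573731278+769679361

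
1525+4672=6197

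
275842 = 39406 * 7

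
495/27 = 18 + 1/3  =  18.33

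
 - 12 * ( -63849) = 766188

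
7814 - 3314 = 4500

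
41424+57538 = 98962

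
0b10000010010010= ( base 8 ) 20222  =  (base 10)8338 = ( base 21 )ij1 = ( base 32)84I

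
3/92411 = 3/92411 = 0.00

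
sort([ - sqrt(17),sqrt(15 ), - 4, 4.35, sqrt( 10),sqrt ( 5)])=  [  -  sqrt(17 ), - 4,sqrt(5), sqrt(10 ),sqrt(15), 4.35]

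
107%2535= 107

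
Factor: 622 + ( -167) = 5^1*7^1*13^1 = 455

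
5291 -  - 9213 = 14504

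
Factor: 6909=3^1*7^2 *47^1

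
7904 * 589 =4655456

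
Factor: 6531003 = 3^3 * 19^1 * 29^1*439^1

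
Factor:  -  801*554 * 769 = -341246826 = - 2^1 * 3^2*89^1*277^1*769^1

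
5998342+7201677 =13200019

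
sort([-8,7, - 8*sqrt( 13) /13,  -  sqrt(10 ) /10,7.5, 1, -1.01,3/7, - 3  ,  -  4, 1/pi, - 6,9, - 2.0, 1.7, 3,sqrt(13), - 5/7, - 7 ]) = [  -  8,- 7, - 6, - 4 , - 3, - 8 * sqrt ( 13) /13, - 2.0,-1.01,  -  5/7, - sqrt( 10 )/10,  1/pi,3/7,1,1.7, 3,sqrt( 13),  7,7.5, 9] 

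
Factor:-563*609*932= - 2^2*3^1*7^1*29^1*233^1 * 563^1 = - 319552044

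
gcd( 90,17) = 1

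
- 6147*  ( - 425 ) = 2612475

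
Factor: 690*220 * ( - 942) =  - 142995600 = -2^4*3^2*5^2*11^1*23^1*157^1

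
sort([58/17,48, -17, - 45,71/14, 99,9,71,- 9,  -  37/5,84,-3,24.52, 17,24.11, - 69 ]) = [-69, - 45  , - 17, - 9, - 37/5,  -  3,58/17,71/14, 9,17,24.11,24.52, 48, 71, 84, 99]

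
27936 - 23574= 4362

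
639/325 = 1 + 314/325=1.97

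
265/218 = 265/218 = 1.22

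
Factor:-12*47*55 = - 2^2*3^1*5^1*11^1 * 47^1 = - 31020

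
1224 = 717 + 507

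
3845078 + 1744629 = 5589707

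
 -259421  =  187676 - 447097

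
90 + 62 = 152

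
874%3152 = 874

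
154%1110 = 154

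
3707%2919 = 788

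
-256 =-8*32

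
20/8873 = 20/8873 = 0.00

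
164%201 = 164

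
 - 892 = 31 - 923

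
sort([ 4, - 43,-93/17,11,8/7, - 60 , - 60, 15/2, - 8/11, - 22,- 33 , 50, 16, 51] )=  [ - 60, - 60, - 43, - 33, -22, - 93/17, -8/11,8/7,4,15/2,11, 16,50,51]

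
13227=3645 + 9582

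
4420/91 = 48  +  4/7 = 48.57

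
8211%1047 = 882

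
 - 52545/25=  - 10509/5 = - 2101.80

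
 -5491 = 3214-8705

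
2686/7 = 2686/7= 383.71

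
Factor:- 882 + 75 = -807 = - 3^1*269^1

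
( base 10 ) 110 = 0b1101110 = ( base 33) 3b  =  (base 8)156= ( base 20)5a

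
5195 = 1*5195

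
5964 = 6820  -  856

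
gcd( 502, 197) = 1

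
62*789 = 48918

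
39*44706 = 1743534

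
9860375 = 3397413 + 6462962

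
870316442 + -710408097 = 159908345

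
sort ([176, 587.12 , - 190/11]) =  [  -  190/11 , 176, 587.12] 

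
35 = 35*1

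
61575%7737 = 7416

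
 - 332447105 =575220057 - 907667162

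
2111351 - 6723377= -4612026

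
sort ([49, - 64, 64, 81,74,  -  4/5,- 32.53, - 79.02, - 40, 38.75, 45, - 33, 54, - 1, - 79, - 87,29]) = [ - 87, - 79.02, - 79, - 64, - 40, - 33,-32.53,-1,- 4/5,29,  38.75,45,49, 54, 64 , 74,81]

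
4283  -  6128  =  -1845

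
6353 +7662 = 14015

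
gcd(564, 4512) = 564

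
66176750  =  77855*850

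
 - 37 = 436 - 473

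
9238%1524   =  94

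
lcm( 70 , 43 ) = 3010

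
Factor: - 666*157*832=  -  2^7*3^2*13^1*37^1*157^1 = - 86995584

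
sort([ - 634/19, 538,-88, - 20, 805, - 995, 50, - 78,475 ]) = [ - 995, - 88, - 78, - 634/19 , - 20,50,475 , 538,805 ] 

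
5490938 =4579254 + 911684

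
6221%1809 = 794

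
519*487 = 252753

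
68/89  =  68/89 =0.76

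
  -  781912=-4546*172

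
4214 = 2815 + 1399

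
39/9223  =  39/9223  =  0.00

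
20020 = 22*910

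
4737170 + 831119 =5568289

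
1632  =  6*272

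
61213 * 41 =2509733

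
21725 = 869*25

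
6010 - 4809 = 1201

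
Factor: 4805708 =2^2 * 19^1 * 37^1*1709^1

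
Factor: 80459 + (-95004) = -5^1*2909^1  =  - 14545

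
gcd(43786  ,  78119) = 1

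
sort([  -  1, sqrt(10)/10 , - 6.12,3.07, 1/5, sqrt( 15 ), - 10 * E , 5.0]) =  [ - 10*E, - 6.12, - 1 , 1/5, sqrt( 10 )/10,3.07,  sqrt(15),5.0]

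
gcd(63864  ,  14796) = 36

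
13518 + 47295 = 60813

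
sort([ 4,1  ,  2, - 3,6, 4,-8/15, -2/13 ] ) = [ - 3, - 8/15, - 2/13  ,  1,2,4,4,6]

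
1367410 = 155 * 8822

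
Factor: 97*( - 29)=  - 29^1 * 97^1= -2813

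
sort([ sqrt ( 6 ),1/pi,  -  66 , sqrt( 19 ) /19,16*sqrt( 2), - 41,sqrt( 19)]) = [ - 66, - 41,  sqrt( 19)/19,1/pi,sqrt( 6 ),sqrt( 19 ),16 * sqrt( 2) ]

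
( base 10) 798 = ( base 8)1436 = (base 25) 16N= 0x31e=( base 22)1E6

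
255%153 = 102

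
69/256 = 69/256 = 0.27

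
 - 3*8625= - 25875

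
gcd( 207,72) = 9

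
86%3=2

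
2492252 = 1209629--1282623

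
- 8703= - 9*967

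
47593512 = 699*68088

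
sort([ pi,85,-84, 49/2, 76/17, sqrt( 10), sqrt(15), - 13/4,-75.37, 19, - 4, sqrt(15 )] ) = [ - 84, - 75.37, - 4, - 13/4,pi,sqrt( 10), sqrt( 15),  sqrt(15),76/17, 19, 49/2 , 85 ] 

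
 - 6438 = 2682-9120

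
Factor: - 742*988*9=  - 2^3*3^2*7^1 * 13^1*19^1*53^1 = - 6597864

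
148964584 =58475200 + 90489384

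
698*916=639368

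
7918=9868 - 1950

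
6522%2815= 892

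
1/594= 1/594 = 0.00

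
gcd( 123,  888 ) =3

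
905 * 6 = 5430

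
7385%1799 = 189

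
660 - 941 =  - 281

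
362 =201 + 161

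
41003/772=41003/772 = 53.11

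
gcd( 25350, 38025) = 12675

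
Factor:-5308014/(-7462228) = 2^ ( - 1 ) * 3^1*167^(  -  1)*11171^( - 1)*884669^1 = 2654007/3731114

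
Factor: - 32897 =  - 67^1 * 491^1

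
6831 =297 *23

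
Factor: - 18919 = - 18919^1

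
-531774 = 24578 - 556352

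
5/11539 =5/11539 = 0.00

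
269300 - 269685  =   -385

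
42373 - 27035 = 15338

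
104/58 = 52/29 = 1.79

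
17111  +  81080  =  98191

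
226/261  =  226/261 = 0.87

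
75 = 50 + 25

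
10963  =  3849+7114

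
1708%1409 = 299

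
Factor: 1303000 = 2^3*5^3*1303^1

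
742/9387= 106/1341 = 0.08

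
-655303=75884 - 731187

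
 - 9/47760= - 3/15920 = - 0.00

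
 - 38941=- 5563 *7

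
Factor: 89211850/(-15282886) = -5^2*7^2*13^1  *599^ ( -1 )*2801^1*12757^( - 1 ) = - 44605925/7641443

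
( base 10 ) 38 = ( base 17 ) 24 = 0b100110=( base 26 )1c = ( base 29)19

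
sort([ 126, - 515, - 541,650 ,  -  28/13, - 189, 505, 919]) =[ - 541, - 515, - 189, - 28/13,126 , 505, 650,919 ]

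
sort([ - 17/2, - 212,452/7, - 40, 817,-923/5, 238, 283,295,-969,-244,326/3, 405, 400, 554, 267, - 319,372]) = [ - 969, - 319,-244 , - 212, - 923/5, - 40,-17/2, 452/7, 326/3,  238,267, 283,295, 372, 400, 405,554, 817]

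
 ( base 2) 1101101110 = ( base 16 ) 36E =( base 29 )118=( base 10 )878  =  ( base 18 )2ce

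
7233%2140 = 813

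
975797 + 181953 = 1157750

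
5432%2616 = 200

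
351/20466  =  13/758 =0.02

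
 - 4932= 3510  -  8442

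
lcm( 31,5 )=155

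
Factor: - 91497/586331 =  - 3^1*7^1*457^(  -  1 )*1283^( - 1 )*4357^1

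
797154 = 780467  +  16687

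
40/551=40/551  =  0.07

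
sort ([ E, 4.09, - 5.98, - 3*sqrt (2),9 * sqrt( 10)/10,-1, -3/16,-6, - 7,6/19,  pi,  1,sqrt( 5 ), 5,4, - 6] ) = [-7,-6,-6, - 5.98, - 3*sqrt( 2 ),-1,-3/16,6/19 , 1, sqrt ( 5 ), E,  9*sqrt ( 10 ) /10,  pi,  4,4.09,5 ] 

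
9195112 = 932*9866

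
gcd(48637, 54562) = 1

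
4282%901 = 678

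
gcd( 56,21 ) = 7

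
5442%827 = 480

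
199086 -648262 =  - 449176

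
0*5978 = 0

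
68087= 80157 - 12070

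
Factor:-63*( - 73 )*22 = 2^1  *3^2*7^1 * 11^1*  73^1 = 101178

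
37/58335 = 37/58335 =0.00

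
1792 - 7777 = -5985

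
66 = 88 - 22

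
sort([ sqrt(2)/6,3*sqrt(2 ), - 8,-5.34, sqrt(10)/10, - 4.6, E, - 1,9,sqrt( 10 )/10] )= [ - 8, - 5.34, - 4.6, - 1, sqrt(2 ) /6,  sqrt( 10 ) /10,sqrt( 10)/10, E, 3 * sqrt( 2),  9 ] 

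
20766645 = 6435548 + 14331097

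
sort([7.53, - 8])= [ - 8,  7.53]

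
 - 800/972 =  - 200/243 = - 0.82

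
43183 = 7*6169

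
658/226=329/113 = 2.91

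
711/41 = 17  +  14/41 = 17.34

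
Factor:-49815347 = -47^1*89^1 * 11909^1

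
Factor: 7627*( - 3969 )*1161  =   - 3^7 * 7^2 * 29^1*43^1*263^1 =- 35145284643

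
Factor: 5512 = 2^3*13^1*53^1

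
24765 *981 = 24294465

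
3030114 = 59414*51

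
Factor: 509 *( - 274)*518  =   - 2^2*7^1*37^1*137^1*509^1 = -  72243388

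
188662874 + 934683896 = 1123346770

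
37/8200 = 37/8200 = 0.00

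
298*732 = 218136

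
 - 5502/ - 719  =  7 + 469/719 = 7.65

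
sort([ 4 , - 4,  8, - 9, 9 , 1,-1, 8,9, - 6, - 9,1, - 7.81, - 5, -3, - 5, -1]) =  [ - 9, - 9, - 7.81,  -  6, - 5, - 5, - 4,-3, - 1, - 1,1,1,4, 8,8,9, 9]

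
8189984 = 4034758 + 4155226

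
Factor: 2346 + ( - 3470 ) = -2^2*281^1 = - 1124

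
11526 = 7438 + 4088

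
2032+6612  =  8644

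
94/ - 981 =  - 94/981 = - 0.10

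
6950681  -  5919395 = 1031286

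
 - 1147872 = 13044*( - 88)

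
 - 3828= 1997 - 5825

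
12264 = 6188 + 6076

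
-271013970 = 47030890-318044860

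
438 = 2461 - 2023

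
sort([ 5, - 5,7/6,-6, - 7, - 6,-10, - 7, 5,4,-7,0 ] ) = [ - 10, -7,-7  ,  -  7, - 6,  -  6,-5,0, 7/6, 4,5 , 5]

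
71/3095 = 71/3095 = 0.02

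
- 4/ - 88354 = 2/44177 = 0.00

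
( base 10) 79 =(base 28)2n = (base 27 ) 2P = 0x4F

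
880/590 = 88/59= 1.49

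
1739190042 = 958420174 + 780769868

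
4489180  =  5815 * 772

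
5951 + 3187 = 9138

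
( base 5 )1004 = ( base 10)129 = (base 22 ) 5j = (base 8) 201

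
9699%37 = 5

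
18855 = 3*6285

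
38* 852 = 32376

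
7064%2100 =764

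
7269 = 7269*1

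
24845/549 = 45 + 140/549 = 45.26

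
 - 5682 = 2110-7792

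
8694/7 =1242 = 1242.00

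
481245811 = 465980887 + 15264924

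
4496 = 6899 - 2403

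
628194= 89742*7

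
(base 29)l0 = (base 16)261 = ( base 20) 1A9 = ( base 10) 609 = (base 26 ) nb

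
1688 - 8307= - 6619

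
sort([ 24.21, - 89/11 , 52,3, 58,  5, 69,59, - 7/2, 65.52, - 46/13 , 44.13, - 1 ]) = [ - 89/11, - 46/13,-7/2, - 1, 3 , 5,24.21, 44.13,52,58, 59,65.52, 69 ] 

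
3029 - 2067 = 962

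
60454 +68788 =129242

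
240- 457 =  -  217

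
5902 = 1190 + 4712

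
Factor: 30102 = 2^1* 3^1*29^1* 173^1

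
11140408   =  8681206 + 2459202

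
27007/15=1800 + 7/15  =  1800.47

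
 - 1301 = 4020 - 5321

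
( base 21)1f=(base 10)36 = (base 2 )100100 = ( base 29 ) 17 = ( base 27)19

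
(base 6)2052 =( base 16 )1d0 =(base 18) 17e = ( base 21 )112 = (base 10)464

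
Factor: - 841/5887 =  - 1/7 =-7^( - 1 ) 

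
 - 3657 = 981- 4638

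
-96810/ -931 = 103+131/133 = 103.98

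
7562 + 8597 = 16159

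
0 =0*2797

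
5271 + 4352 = 9623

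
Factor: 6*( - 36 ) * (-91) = 2^3 * 3^3 * 7^1 * 13^1 = 19656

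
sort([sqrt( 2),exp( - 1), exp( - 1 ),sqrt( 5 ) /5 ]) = [ exp ( - 1),exp( - 1 ),sqrt(5 )/5  ,  sqrt( 2) ]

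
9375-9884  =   - 509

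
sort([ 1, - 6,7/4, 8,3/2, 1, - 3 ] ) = [ - 6,-3, 1,1,3/2,7/4 , 8 ]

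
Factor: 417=3^1*139^1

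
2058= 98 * 21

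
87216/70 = 43608/35 = 1245.94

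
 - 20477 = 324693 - 345170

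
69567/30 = 23189/10 = 2318.90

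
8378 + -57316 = - 48938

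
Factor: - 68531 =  - 68531^1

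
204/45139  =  204/45139 = 0.00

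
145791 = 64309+81482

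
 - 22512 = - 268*84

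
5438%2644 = 150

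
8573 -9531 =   -  958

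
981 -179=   802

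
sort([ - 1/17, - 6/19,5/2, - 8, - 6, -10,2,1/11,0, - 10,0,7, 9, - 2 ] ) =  [ - 10 ,  -  10, - 8, - 6,-2, - 6/19,-1/17, 0 , 0,1/11, 2, 5/2,7,9]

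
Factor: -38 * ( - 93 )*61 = 215574 = 2^1*  3^1 * 19^1*31^1 * 61^1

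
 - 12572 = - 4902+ - 7670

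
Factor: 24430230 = 2^1*3^2*5^1*11^1* 24677^1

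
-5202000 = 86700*( - 60)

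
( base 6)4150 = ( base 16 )3a2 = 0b1110100010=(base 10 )930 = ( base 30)110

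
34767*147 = 5110749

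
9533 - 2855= 6678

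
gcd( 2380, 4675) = 85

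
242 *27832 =6735344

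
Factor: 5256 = 2^3* 3^2*73^1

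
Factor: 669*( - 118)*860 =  - 67890120 = - 2^3 * 3^1*5^1*  43^1  *  59^1 * 223^1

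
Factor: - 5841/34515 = -5^ ( - 1 )*11^1* 13^( - 1 ) = - 11/65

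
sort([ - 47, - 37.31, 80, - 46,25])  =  [ - 47, - 46, - 37.31, 25,80]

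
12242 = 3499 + 8743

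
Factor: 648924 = 2^2*3^1* 17^1*3181^1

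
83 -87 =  - 4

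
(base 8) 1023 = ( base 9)650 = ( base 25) l6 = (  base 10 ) 531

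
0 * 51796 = 0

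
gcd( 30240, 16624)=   16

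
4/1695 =4/1695  =  0.00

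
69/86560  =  69/86560 = 0.00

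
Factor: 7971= 3^1 * 2657^1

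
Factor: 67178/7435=2^1*5^( - 1)*1487^( - 1)*33589^1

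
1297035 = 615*2109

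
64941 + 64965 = 129906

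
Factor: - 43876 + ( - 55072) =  - 98948 = - 2^2* 29^1*853^1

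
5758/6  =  959 + 2/3 =959.67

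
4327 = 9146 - 4819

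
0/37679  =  0 =0.00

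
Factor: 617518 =2^1*11^1 *28069^1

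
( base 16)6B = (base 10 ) 107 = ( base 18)5h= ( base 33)38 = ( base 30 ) 3H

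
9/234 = 1/26=0.04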